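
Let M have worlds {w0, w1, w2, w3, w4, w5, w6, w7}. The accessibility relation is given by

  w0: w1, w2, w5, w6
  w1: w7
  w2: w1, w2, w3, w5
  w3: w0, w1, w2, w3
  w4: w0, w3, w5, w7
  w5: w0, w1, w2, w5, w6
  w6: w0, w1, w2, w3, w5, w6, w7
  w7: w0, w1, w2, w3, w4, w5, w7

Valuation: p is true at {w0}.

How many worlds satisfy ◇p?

5

w0: successors {w1, w2, w5, w6}; p there: w1:F, w2:F, w5:F, w6:F. ✗
w1: successors {w7}; p there: w7:F. ✗
w2: successors {w1, w2, w3, w5}; p there: w1:F, w2:F, w3:F, w5:F. ✗
w3: successors {w0, w1, w2, w3}; p there: w0:T, w1:F, w2:F, w3:F. ✓
w4: successors {w0, w3, w5, w7}; p there: w0:T, w3:F, w5:F, w7:F. ✓
w5: successors {w0, w1, w2, w5, w6}; p there: w0:T, w1:F, w2:F, w5:F, w6:F. ✓
w6: successors {w0, w1, w2, w3, w5, w6, w7}; p there: w0:T, w1:F, w2:F, w3:F, w5:F, w6:F, w7:F. ✓
w7: successors {w0, w1, w2, w3, w4, w5, w7}; p there: w0:T, w1:F, w2:F, w3:F, w4:F, w5:F, w7:F. ✓
Satisfying worlds: {w3, w4, w5, w6, w7}.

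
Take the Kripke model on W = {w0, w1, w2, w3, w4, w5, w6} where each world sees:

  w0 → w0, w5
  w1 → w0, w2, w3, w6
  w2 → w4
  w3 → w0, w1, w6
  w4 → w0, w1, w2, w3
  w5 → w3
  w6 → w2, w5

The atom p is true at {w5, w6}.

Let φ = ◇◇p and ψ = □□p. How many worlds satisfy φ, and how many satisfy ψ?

For ◇◇p:
w0: successors {w0, w5}; ◇p there: w0:T, w5:F. ✓
w1: successors {w0, w2, w3, w6}; ◇p there: w0:T, w2:F, w3:T, w6:T. ✓
w2: successors {w4}; ◇p there: w4:F. ✗
w3: successors {w0, w1, w6}; ◇p there: w0:T, w1:T, w6:T. ✓
w4: successors {w0, w1, w2, w3}; ◇p there: w0:T, w1:T, w2:F, w3:T. ✓
w5: successors {w3}; ◇p there: w3:T. ✓
w6: successors {w2, w5}; ◇p there: w2:F, w5:F. ✗
— 5 worlds.
For □□p:
w0: successors {w0, w5}; □p there: w0:F, w5:F. ✗
w1: successors {w0, w2, w3, w6}; □p there: w0:F, w2:F, w3:F, w6:F. ✗
w2: successors {w4}; □p there: w4:F. ✗
w3: successors {w0, w1, w6}; □p there: w0:F, w1:F, w6:F. ✗
w4: successors {w0, w1, w2, w3}; □p there: w0:F, w1:F, w2:F, w3:F. ✗
w5: successors {w3}; □p there: w3:F. ✗
w6: successors {w2, w5}; □p there: w2:F, w5:F. ✗
— 0 worlds.

5 and 0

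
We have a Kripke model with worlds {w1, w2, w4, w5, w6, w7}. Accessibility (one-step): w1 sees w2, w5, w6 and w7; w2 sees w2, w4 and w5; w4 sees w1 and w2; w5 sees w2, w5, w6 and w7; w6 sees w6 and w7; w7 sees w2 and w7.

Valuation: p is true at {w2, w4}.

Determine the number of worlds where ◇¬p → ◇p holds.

w1: ◇¬p is T, ◇p is T. ✓
w2: ◇¬p is T, ◇p is T. ✓
w4: ◇¬p is T, ◇p is T. ✓
w5: ◇¬p is T, ◇p is T. ✓
w6: ◇¬p is T, ◇p is F. ✗
w7: ◇¬p is T, ◇p is T. ✓
Satisfying worlds: {w1, w2, w4, w5, w7}.

5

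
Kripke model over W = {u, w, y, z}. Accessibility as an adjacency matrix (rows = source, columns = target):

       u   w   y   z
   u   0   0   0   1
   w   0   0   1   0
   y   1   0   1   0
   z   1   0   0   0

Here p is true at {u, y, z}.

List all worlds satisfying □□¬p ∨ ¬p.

u: □□¬p is F, ¬p is F. ✗
w: □□¬p is F, ¬p is T. ✓
y: □□¬p is F, ¬p is F. ✗
z: □□¬p is F, ¬p is F. ✗

{w}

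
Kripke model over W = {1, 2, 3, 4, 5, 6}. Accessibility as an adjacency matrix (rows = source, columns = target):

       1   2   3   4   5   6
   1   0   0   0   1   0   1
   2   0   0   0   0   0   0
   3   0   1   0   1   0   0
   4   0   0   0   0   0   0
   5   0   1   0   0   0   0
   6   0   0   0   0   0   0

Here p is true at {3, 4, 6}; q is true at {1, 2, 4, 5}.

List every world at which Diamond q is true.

{1, 3, 5}

1: successors {4, 6}; q there: 4:T, 6:F. ✓
2: no successors, so Diamond q fails. ✗
3: successors {2, 4}; q there: 2:T, 4:T. ✓
4: no successors, so Diamond q fails. ✗
5: successors {2}; q there: 2:T. ✓
6: no successors, so Diamond q fails. ✗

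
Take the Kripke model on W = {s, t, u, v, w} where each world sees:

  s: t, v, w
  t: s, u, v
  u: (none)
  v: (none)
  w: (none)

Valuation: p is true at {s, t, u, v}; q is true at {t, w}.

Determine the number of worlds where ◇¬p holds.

s: successors {t, v, w}; ¬p there: t:F, v:F, w:T. ✓
t: successors {s, u, v}; ¬p there: s:F, u:F, v:F. ✗
u: no successors, so ◇¬p fails. ✗
v: no successors, so ◇¬p fails. ✗
w: no successors, so ◇¬p fails. ✗
Satisfying worlds: {s}.

1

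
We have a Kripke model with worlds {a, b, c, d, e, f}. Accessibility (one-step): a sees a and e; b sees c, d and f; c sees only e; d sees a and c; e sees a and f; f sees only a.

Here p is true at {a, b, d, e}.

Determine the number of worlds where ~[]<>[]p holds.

2

a: []<>[]p is T. ✗
b: []<>[]p is F. ✓
c: []<>[]p is T. ✗
d: []<>[]p is F. ✓
e: []<>[]p is T. ✗
f: []<>[]p is T. ✗
Satisfying worlds: {b, d}.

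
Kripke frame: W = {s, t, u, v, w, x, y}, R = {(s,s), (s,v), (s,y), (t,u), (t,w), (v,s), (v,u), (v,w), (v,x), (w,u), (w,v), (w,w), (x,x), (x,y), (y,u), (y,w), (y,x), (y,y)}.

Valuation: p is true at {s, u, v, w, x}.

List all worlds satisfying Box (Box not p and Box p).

s: successors {s, v, y}; Box not p and Box p there: s:F, v:F, y:F. ✗
t: successors {u, w}; Box not p and Box p there: u:T, w:F. ✗
u: no successors, so Box (Box not p and Box p) holds vacuously. ✓
v: successors {s, u, w, x}; Box not p and Box p there: s:F, u:T, w:F, x:F. ✗
w: successors {u, v, w}; Box not p and Box p there: u:T, v:F, w:F. ✗
x: successors {x, y}; Box not p and Box p there: x:F, y:F. ✗
y: successors {u, w, x, y}; Box not p and Box p there: u:T, w:F, x:F, y:F. ✗

{u}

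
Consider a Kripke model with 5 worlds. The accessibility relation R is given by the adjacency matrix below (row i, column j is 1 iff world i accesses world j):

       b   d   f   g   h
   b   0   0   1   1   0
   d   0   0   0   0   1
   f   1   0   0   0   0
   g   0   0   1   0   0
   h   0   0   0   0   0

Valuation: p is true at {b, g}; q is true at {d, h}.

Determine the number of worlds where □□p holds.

b: successors {f, g}; □p there: f:T, g:F. ✗
d: successors {h}; □p there: h:T. ✓
f: successors {b}; □p there: b:F. ✗
g: successors {f}; □p there: f:T. ✓
h: no successors, so □□p holds vacuously. ✓
Satisfying worlds: {d, g, h}.

3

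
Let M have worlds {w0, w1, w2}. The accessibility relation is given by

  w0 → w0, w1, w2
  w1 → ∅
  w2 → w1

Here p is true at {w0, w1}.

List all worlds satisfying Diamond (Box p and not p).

w0: successors {w0, w1, w2}; Box p and not p there: w0:F, w1:F, w2:T. ✓
w1: no successors, so Diamond (Box p and not p) fails. ✗
w2: successors {w1}; Box p and not p there: w1:F. ✗

{w0}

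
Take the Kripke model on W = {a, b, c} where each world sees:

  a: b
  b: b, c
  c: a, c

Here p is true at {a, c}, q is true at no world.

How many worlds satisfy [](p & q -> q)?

a: successors {b}; p & q -> q there: b:T. ✓
b: successors {b, c}; p & q -> q there: b:T, c:T. ✓
c: successors {a, c}; p & q -> q there: a:T, c:T. ✓
Satisfying worlds: {a, b, c}.

3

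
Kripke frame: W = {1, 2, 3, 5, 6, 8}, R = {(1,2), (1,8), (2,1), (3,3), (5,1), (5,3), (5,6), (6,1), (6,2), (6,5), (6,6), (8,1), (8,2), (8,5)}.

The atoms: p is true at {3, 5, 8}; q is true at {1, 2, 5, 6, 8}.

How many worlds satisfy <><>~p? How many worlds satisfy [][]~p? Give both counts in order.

5 and 0

For <><>~p:
1: successors {2, 8}; <>~p there: 2:T, 8:T. ✓
2: successors {1}; <>~p there: 1:T. ✓
3: successors {3}; <>~p there: 3:F. ✗
5: successors {1, 3, 6}; <>~p there: 1:T, 3:F, 6:T. ✓
6: successors {1, 2, 5, 6}; <>~p there: 1:T, 2:T, 5:T, 6:T. ✓
8: successors {1, 2, 5}; <>~p there: 1:T, 2:T, 5:T. ✓
— 5 worlds.
For [][]~p:
1: successors {2, 8}; []~p there: 2:T, 8:F. ✗
2: successors {1}; []~p there: 1:F. ✗
3: successors {3}; []~p there: 3:F. ✗
5: successors {1, 3, 6}; []~p there: 1:F, 3:F, 6:F. ✗
6: successors {1, 2, 5, 6}; []~p there: 1:F, 2:T, 5:F, 6:F. ✗
8: successors {1, 2, 5}; []~p there: 1:F, 2:T, 5:F. ✗
— 0 worlds.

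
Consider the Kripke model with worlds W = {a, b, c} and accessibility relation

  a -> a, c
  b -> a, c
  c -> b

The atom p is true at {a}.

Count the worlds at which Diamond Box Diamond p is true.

2

a: successors {a, c}; Box Diamond p there: a:F, c:T. ✓
b: successors {a, c}; Box Diamond p there: a:F, c:T. ✓
c: successors {b}; Box Diamond p there: b:F. ✗
Satisfying worlds: {a, b}.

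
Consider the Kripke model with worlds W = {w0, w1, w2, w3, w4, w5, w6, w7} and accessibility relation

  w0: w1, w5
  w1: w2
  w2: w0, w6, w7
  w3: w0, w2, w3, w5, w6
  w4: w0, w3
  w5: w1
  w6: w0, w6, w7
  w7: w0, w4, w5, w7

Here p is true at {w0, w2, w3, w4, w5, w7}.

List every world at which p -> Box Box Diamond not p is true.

w0: p is T, Box Box Diamond not p is F. ✗
w1: p is F, Box Box Diamond not p is F. ✓
w2: p is T, Box Box Diamond not p is F. ✗
w3: p is T, Box Box Diamond not p is F. ✗
w4: p is T, Box Box Diamond not p is F. ✗
w5: p is T, Box Box Diamond not p is T. ✓
w6: p is F, Box Box Diamond not p is F. ✓
w7: p is T, Box Box Diamond not p is F. ✗

{w1, w5, w6}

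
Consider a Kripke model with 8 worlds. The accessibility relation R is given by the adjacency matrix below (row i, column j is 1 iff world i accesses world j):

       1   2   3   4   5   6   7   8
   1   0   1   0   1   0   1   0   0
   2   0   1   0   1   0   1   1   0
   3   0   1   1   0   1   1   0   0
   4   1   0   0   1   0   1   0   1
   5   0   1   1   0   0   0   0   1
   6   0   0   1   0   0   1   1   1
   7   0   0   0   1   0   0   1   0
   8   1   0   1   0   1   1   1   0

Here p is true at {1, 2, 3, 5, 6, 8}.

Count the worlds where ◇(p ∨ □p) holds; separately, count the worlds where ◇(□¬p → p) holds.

For ◇(p ∨ □p):
1: successors {2, 4, 6}; p ∨ □p there: 2:T, 4:F, 6:T. ✓
2: successors {2, 4, 6, 7}; p ∨ □p there: 2:T, 4:F, 6:T, 7:F. ✓
3: successors {2, 3, 5, 6}; p ∨ □p there: 2:T, 3:T, 5:T, 6:T. ✓
4: successors {1, 4, 6, 8}; p ∨ □p there: 1:T, 4:F, 6:T, 8:T. ✓
5: successors {2, 3, 8}; p ∨ □p there: 2:T, 3:T, 8:T. ✓
6: successors {3, 6, 7, 8}; p ∨ □p there: 3:T, 6:T, 7:F, 8:T. ✓
7: successors {4, 7}; p ∨ □p there: 4:F, 7:F. ✗
8: successors {1, 3, 5, 6, 7}; p ∨ □p there: 1:T, 3:T, 5:T, 6:T, 7:F. ✓
— 7 worlds.
For ◇(□¬p → p):
1: successors {2, 4, 6}; □¬p → p there: 2:T, 4:T, 6:T. ✓
2: successors {2, 4, 6, 7}; □¬p → p there: 2:T, 4:T, 6:T, 7:F. ✓
3: successors {2, 3, 5, 6}; □¬p → p there: 2:T, 3:T, 5:T, 6:T. ✓
4: successors {1, 4, 6, 8}; □¬p → p there: 1:T, 4:T, 6:T, 8:T. ✓
5: successors {2, 3, 8}; □¬p → p there: 2:T, 3:T, 8:T. ✓
6: successors {3, 6, 7, 8}; □¬p → p there: 3:T, 6:T, 7:F, 8:T. ✓
7: successors {4, 7}; □¬p → p there: 4:T, 7:F. ✓
8: successors {1, 3, 5, 6, 7}; □¬p → p there: 1:T, 3:T, 5:T, 6:T, 7:F. ✓
— 8 worlds.

7 and 8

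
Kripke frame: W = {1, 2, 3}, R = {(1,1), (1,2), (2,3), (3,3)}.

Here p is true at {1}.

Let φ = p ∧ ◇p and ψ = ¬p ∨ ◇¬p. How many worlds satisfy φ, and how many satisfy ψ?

1 and 3

For p ∧ ◇p:
1: p is T, ◇p is T. ✓
2: p is F, ◇p is F. ✗
3: p is F, ◇p is F. ✗
— 1 world.
For ¬p ∨ ◇¬p:
1: ¬p is F, ◇¬p is T. ✓
2: ¬p is T, ◇¬p is T. ✓
3: ¬p is T, ◇¬p is T. ✓
— 3 worlds.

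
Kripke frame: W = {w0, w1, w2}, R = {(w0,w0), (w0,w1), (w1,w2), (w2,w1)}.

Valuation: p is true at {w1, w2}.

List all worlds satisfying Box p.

{w1, w2}

w0: successors {w0, w1}; p there: w0:F, w1:T. ✗
w1: successors {w2}; p there: w2:T. ✓
w2: successors {w1}; p there: w1:T. ✓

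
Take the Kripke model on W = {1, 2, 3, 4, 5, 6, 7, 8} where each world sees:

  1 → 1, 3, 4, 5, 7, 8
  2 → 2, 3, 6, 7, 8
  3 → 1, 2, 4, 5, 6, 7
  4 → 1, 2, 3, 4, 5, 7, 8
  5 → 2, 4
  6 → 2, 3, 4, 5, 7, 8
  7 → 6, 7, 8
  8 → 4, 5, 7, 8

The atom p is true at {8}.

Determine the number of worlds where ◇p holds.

1: successors {1, 3, 4, 5, 7, 8}; p there: 1:F, 3:F, 4:F, 5:F, 7:F, 8:T. ✓
2: successors {2, 3, 6, 7, 8}; p there: 2:F, 3:F, 6:F, 7:F, 8:T. ✓
3: successors {1, 2, 4, 5, 6, 7}; p there: 1:F, 2:F, 4:F, 5:F, 6:F, 7:F. ✗
4: successors {1, 2, 3, 4, 5, 7, 8}; p there: 1:F, 2:F, 3:F, 4:F, 5:F, 7:F, 8:T. ✓
5: successors {2, 4}; p there: 2:F, 4:F. ✗
6: successors {2, 3, 4, 5, 7, 8}; p there: 2:F, 3:F, 4:F, 5:F, 7:F, 8:T. ✓
7: successors {6, 7, 8}; p there: 6:F, 7:F, 8:T. ✓
8: successors {4, 5, 7, 8}; p there: 4:F, 5:F, 7:F, 8:T. ✓
Satisfying worlds: {1, 2, 4, 6, 7, 8}.

6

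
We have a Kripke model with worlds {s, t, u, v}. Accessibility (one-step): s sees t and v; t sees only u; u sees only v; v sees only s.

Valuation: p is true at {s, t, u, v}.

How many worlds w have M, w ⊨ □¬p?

0

s: successors {t, v}; ¬p there: t:F, v:F. ✗
t: successors {u}; ¬p there: u:F. ✗
u: successors {v}; ¬p there: v:F. ✗
v: successors {s}; ¬p there: s:F. ✗
Satisfying worlds: ∅.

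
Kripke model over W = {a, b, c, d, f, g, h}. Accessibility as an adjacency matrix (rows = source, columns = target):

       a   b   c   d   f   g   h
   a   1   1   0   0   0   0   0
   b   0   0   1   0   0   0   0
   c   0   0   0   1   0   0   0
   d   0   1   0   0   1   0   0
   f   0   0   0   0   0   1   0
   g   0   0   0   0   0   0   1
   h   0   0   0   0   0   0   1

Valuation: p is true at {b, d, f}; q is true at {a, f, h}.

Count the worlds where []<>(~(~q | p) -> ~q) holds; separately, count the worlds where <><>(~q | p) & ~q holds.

For []<>(~(~q | p) -> ~q):
a: successors {a, b}; <>(~(~q | p) -> ~q) there: a:T, b:T. ✓
b: successors {c}; <>(~(~q | p) -> ~q) there: c:T. ✓
c: successors {d}; <>(~(~q | p) -> ~q) there: d:T. ✓
d: successors {b, f}; <>(~(~q | p) -> ~q) there: b:T, f:T. ✓
f: successors {g}; <>(~(~q | p) -> ~q) there: g:F. ✗
g: successors {h}; <>(~(~q | p) -> ~q) there: h:F. ✗
h: successors {h}; <>(~(~q | p) -> ~q) there: h:F. ✗
— 4 worlds.
For <><>(~q | p) & ~q:
a: <><>(~q | p) is T, ~q is F. ✗
b: <><>(~q | p) is T, ~q is T. ✓
c: <><>(~q | p) is T, ~q is T. ✓
d: <><>(~q | p) is T, ~q is T. ✓
f: <><>(~q | p) is F, ~q is F. ✗
g: <><>(~q | p) is F, ~q is T. ✗
h: <><>(~q | p) is F, ~q is F. ✗
— 3 worlds.

4 and 3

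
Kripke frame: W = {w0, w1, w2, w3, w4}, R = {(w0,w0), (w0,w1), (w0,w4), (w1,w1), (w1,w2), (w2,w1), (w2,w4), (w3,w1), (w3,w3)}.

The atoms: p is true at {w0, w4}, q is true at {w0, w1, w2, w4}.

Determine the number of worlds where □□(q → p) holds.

w0: successors {w0, w1, w4}; □(q → p) there: w0:F, w1:F, w4:T. ✗
w1: successors {w1, w2}; □(q → p) there: w1:F, w2:F. ✗
w2: successors {w1, w4}; □(q → p) there: w1:F, w4:T. ✗
w3: successors {w1, w3}; □(q → p) there: w1:F, w3:F. ✗
w4: no successors, so □□(q → p) holds vacuously. ✓
Satisfying worlds: {w4}.

1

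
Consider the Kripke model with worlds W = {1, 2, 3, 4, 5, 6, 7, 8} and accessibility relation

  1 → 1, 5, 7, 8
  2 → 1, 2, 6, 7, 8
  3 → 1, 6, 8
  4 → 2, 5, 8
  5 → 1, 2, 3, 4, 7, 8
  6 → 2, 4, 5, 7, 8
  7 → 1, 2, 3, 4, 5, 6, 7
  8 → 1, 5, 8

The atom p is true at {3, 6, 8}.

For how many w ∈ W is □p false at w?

8

1: successors {1, 5, 7, 8}; p there: 1:F, 5:F, 7:F, 8:T. ✗
2: successors {1, 2, 6, 7, 8}; p there: 1:F, 2:F, 6:T, 7:F, 8:T. ✗
3: successors {1, 6, 8}; p there: 1:F, 6:T, 8:T. ✗
4: successors {2, 5, 8}; p there: 2:F, 5:F, 8:T. ✗
5: successors {1, 2, 3, 4, 7, 8}; p there: 1:F, 2:F, 3:T, 4:F, 7:F, 8:T. ✗
6: successors {2, 4, 5, 7, 8}; p there: 2:F, 4:F, 5:F, 7:F, 8:T. ✗
7: successors {1, 2, 3, 4, 5, 6, 7}; p there: 1:F, 2:F, 3:T, 4:F, 5:F, 6:T, 7:F. ✗
8: successors {1, 5, 8}; p there: 1:F, 5:F, 8:T. ✗
Satisfying worlds: ∅.
So □p fails at the other 8 worlds.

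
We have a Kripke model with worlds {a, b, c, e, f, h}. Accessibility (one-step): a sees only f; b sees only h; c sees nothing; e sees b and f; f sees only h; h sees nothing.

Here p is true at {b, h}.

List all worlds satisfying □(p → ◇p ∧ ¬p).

{a, c, h}

a: successors {f}; p → ◇p ∧ ¬p there: f:T. ✓
b: successors {h}; p → ◇p ∧ ¬p there: h:F. ✗
c: no successors, so □(p → ◇p ∧ ¬p) holds vacuously. ✓
e: successors {b, f}; p → ◇p ∧ ¬p there: b:F, f:T. ✗
f: successors {h}; p → ◇p ∧ ¬p there: h:F. ✗
h: no successors, so □(p → ◇p ∧ ¬p) holds vacuously. ✓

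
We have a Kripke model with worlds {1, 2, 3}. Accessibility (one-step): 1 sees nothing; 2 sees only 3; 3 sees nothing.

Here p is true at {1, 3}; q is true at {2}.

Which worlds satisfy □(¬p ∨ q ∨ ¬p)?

1: no successors, so □(¬p ∨ q ∨ ¬p) holds vacuously. ✓
2: successors {3}; ¬p ∨ q ∨ ¬p there: 3:F. ✗
3: no successors, so □(¬p ∨ q ∨ ¬p) holds vacuously. ✓

{1, 3}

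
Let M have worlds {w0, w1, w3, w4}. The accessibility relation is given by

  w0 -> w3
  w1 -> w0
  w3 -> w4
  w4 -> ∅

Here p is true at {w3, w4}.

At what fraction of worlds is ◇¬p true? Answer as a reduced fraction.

1/4

w0: successors {w3}; ¬p there: w3:F. ✗
w1: successors {w0}; ¬p there: w0:T. ✓
w3: successors {w4}; ¬p there: w4:F. ✗
w4: no successors, so ◇¬p fails. ✗
That's 1 of 4 worlds, so 1/4.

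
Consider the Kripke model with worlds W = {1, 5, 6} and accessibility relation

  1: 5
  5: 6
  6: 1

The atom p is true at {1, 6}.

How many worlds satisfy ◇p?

2

1: successors {5}; p there: 5:F. ✗
5: successors {6}; p there: 6:T. ✓
6: successors {1}; p there: 1:T. ✓
Satisfying worlds: {5, 6}.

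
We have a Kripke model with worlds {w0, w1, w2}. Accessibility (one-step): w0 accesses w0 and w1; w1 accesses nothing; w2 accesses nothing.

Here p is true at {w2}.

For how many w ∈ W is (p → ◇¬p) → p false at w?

2

w0: p → ◇¬p is T, p is F. ✗
w1: p → ◇¬p is T, p is F. ✗
w2: p → ◇¬p is F, p is T. ✓
Satisfying worlds: {w2}.
So (p → ◇¬p) → p fails at the other 2 worlds.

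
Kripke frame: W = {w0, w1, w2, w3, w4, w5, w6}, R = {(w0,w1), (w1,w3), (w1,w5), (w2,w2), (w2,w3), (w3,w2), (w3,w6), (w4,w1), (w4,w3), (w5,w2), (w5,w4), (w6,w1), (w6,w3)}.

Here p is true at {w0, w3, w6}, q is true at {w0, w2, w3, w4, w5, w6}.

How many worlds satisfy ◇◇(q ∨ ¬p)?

7

w0: successors {w1}; ◇(q ∨ ¬p) there: w1:T. ✓
w1: successors {w3, w5}; ◇(q ∨ ¬p) there: w3:T, w5:T. ✓
w2: successors {w2, w3}; ◇(q ∨ ¬p) there: w2:T, w3:T. ✓
w3: successors {w2, w6}; ◇(q ∨ ¬p) there: w2:T, w6:T. ✓
w4: successors {w1, w3}; ◇(q ∨ ¬p) there: w1:T, w3:T. ✓
w5: successors {w2, w4}; ◇(q ∨ ¬p) there: w2:T, w4:T. ✓
w6: successors {w1, w3}; ◇(q ∨ ¬p) there: w1:T, w3:T. ✓
Satisfying worlds: {w0, w1, w2, w3, w4, w5, w6}.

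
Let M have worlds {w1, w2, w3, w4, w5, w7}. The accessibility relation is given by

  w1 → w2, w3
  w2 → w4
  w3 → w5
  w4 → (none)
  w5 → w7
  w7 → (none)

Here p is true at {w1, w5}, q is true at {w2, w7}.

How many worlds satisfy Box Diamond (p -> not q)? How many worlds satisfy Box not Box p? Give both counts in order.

4 and 3

For Box Diamond (p -> not q):
w1: successors {w2, w3}; Diamond (p -> not q) there: w2:T, w3:T. ✓
w2: successors {w4}; Diamond (p -> not q) there: w4:F. ✗
w3: successors {w5}; Diamond (p -> not q) there: w5:T. ✓
w4: no successors, so Box Diamond (p -> not q) holds vacuously. ✓
w5: successors {w7}; Diamond (p -> not q) there: w7:F. ✗
w7: no successors, so Box Diamond (p -> not q) holds vacuously. ✓
— 4 worlds.
For Box not Box p:
w1: successors {w2, w3}; not Box p there: w2:T, w3:F. ✗
w2: successors {w4}; not Box p there: w4:F. ✗
w3: successors {w5}; not Box p there: w5:T. ✓
w4: no successors, so Box not Box p holds vacuously. ✓
w5: successors {w7}; not Box p there: w7:F. ✗
w7: no successors, so Box not Box p holds vacuously. ✓
— 3 worlds.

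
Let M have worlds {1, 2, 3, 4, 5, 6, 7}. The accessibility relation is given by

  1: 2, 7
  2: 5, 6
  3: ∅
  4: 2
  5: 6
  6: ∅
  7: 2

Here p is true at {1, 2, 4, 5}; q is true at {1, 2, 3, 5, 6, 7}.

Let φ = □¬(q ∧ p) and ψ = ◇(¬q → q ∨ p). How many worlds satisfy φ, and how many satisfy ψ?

3 and 5

For □¬(q ∧ p):
1: successors {2, 7}; ¬(q ∧ p) there: 2:F, 7:T. ✗
2: successors {5, 6}; ¬(q ∧ p) there: 5:F, 6:T. ✗
3: no successors, so □¬(q ∧ p) holds vacuously. ✓
4: successors {2}; ¬(q ∧ p) there: 2:F. ✗
5: successors {6}; ¬(q ∧ p) there: 6:T. ✓
6: no successors, so □¬(q ∧ p) holds vacuously. ✓
7: successors {2}; ¬(q ∧ p) there: 2:F. ✗
— 3 worlds.
For ◇(¬q → q ∨ p):
1: successors {2, 7}; ¬q → q ∨ p there: 2:T, 7:T. ✓
2: successors {5, 6}; ¬q → q ∨ p there: 5:T, 6:T. ✓
3: no successors, so ◇(¬q → q ∨ p) fails. ✗
4: successors {2}; ¬q → q ∨ p there: 2:T. ✓
5: successors {6}; ¬q → q ∨ p there: 6:T. ✓
6: no successors, so ◇(¬q → q ∨ p) fails. ✗
7: successors {2}; ¬q → q ∨ p there: 2:T. ✓
— 5 worlds.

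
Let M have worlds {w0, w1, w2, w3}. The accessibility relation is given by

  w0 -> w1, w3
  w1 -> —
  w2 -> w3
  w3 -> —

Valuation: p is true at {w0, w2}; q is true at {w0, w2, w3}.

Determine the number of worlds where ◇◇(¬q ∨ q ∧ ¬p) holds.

0

w0: successors {w1, w3}; ◇(¬q ∨ q ∧ ¬p) there: w1:F, w3:F. ✗
w1: no successors, so ◇◇(¬q ∨ q ∧ ¬p) fails. ✗
w2: successors {w3}; ◇(¬q ∨ q ∧ ¬p) there: w3:F. ✗
w3: no successors, so ◇◇(¬q ∨ q ∧ ¬p) fails. ✗
Satisfying worlds: ∅.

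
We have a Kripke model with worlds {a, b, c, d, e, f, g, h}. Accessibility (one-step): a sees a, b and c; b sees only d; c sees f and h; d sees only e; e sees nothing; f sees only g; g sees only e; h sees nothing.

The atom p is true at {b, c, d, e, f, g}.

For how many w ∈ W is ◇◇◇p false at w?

a: successors {a, b, c}; ◇◇p there: a:T, b:T, c:T. ✓
b: successors {d}; ◇◇p there: d:F. ✗
c: successors {f, h}; ◇◇p there: f:T, h:F. ✓
d: successors {e}; ◇◇p there: e:F. ✗
e: no successors, so ◇◇◇p fails. ✗
f: successors {g}; ◇◇p there: g:F. ✗
g: successors {e}; ◇◇p there: e:F. ✗
h: no successors, so ◇◇◇p fails. ✗
Satisfying worlds: {a, c}.
So ◇◇◇p fails at the other 6 worlds.

6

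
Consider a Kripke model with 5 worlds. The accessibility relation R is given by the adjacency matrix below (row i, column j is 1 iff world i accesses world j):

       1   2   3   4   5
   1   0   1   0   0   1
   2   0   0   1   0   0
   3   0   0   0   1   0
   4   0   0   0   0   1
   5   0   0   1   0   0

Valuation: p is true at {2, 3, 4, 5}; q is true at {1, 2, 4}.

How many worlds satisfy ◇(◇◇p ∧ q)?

2

1: successors {2, 5}; ◇◇p ∧ q there: 2:T, 5:F. ✓
2: successors {3}; ◇◇p ∧ q there: 3:F. ✗
3: successors {4}; ◇◇p ∧ q there: 4:T. ✓
4: successors {5}; ◇◇p ∧ q there: 5:F. ✗
5: successors {3}; ◇◇p ∧ q there: 3:F. ✗
Satisfying worlds: {1, 3}.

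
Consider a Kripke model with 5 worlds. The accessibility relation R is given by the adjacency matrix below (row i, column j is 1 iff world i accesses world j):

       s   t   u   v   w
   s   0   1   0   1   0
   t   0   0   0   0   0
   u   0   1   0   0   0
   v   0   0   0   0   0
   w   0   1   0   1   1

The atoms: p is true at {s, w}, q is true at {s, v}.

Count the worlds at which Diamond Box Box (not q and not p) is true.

3

s: successors {t, v}; Box Box (not q and not p) there: t:T, v:T. ✓
t: no successors, so Diamond Box Box (not q and not p) fails. ✗
u: successors {t}; Box Box (not q and not p) there: t:T. ✓
v: no successors, so Diamond Box Box (not q and not p) fails. ✗
w: successors {t, v, w}; Box Box (not q and not p) there: t:T, v:T, w:F. ✓
Satisfying worlds: {s, u, w}.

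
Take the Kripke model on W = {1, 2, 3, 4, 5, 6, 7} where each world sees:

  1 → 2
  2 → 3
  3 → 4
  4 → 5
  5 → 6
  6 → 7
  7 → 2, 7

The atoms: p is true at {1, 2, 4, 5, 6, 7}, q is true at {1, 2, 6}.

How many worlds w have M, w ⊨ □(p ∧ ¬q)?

3

1: successors {2}; p ∧ ¬q there: 2:F. ✗
2: successors {3}; p ∧ ¬q there: 3:F. ✗
3: successors {4}; p ∧ ¬q there: 4:T. ✓
4: successors {5}; p ∧ ¬q there: 5:T. ✓
5: successors {6}; p ∧ ¬q there: 6:F. ✗
6: successors {7}; p ∧ ¬q there: 7:T. ✓
7: successors {2, 7}; p ∧ ¬q there: 2:F, 7:T. ✗
Satisfying worlds: {3, 4, 6}.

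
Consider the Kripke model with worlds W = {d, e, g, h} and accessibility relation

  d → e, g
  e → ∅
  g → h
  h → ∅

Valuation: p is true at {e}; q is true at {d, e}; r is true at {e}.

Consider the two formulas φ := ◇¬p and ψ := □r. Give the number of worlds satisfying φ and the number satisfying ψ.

2 and 2

For ◇¬p:
d: successors {e, g}; ¬p there: e:F, g:T. ✓
e: no successors, so ◇¬p fails. ✗
g: successors {h}; ¬p there: h:T. ✓
h: no successors, so ◇¬p fails. ✗
— 2 worlds.
For □r:
d: successors {e, g}; r there: e:T, g:F. ✗
e: no successors, so □r holds vacuously. ✓
g: successors {h}; r there: h:F. ✗
h: no successors, so □r holds vacuously. ✓
— 2 worlds.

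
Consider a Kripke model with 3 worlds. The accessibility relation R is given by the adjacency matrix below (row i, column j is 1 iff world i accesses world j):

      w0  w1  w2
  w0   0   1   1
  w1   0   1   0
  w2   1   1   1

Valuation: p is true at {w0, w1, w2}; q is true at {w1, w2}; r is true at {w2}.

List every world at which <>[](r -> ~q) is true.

w0: successors {w1, w2}; [](r -> ~q) there: w1:T, w2:F. ✓
w1: successors {w1}; [](r -> ~q) there: w1:T. ✓
w2: successors {w0, w1, w2}; [](r -> ~q) there: w0:F, w1:T, w2:F. ✓

{w0, w1, w2}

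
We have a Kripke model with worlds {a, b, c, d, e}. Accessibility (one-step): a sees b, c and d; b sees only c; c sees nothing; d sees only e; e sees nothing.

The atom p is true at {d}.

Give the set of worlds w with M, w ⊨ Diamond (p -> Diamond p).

a: successors {b, c, d}; p -> Diamond p there: b:T, c:T, d:F. ✓
b: successors {c}; p -> Diamond p there: c:T. ✓
c: no successors, so Diamond (p -> Diamond p) fails. ✗
d: successors {e}; p -> Diamond p there: e:T. ✓
e: no successors, so Diamond (p -> Diamond p) fails. ✗

{a, b, d}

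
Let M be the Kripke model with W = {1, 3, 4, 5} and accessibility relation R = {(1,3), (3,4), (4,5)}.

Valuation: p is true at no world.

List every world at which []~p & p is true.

∅

1: []~p is T, p is F. ✗
3: []~p is T, p is F. ✗
4: []~p is T, p is F. ✗
5: []~p is T, p is F. ✗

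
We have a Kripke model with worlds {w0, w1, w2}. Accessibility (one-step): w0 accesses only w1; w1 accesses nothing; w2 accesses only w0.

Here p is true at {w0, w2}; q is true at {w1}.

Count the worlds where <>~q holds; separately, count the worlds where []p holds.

For <>~q:
w0: successors {w1}; ~q there: w1:F. ✗
w1: no successors, so <>~q fails. ✗
w2: successors {w0}; ~q there: w0:T. ✓
— 1 world.
For []p:
w0: successors {w1}; p there: w1:F. ✗
w1: no successors, so []p holds vacuously. ✓
w2: successors {w0}; p there: w0:T. ✓
— 2 worlds.

1 and 2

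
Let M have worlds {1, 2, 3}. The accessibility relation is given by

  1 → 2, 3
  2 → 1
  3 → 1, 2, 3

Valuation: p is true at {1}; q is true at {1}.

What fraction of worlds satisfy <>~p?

2/3

1: successors {2, 3}; ~p there: 2:T, 3:T. ✓
2: successors {1}; ~p there: 1:F. ✗
3: successors {1, 2, 3}; ~p there: 1:F, 2:T, 3:T. ✓
That's 2 of 3 worlds, so 2/3.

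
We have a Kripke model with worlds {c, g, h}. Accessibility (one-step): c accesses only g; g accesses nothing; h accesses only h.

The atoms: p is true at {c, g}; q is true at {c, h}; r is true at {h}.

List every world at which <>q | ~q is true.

c: <>q is F, ~q is F. ✗
g: <>q is F, ~q is T. ✓
h: <>q is T, ~q is F. ✓

{g, h}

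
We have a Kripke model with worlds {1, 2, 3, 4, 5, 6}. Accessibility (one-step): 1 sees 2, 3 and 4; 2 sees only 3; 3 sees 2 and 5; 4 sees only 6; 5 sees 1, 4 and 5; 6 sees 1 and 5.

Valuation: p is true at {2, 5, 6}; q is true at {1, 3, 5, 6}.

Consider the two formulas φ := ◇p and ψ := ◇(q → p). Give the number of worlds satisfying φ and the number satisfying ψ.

For ◇p:
1: successors {2, 3, 4}; p there: 2:T, 3:F, 4:F. ✓
2: successors {3}; p there: 3:F. ✗
3: successors {2, 5}; p there: 2:T, 5:T. ✓
4: successors {6}; p there: 6:T. ✓
5: successors {1, 4, 5}; p there: 1:F, 4:F, 5:T. ✓
6: successors {1, 5}; p there: 1:F, 5:T. ✓
— 5 worlds.
For ◇(q → p):
1: successors {2, 3, 4}; q → p there: 2:T, 3:F, 4:T. ✓
2: successors {3}; q → p there: 3:F. ✗
3: successors {2, 5}; q → p there: 2:T, 5:T. ✓
4: successors {6}; q → p there: 6:T. ✓
5: successors {1, 4, 5}; q → p there: 1:F, 4:T, 5:T. ✓
6: successors {1, 5}; q → p there: 1:F, 5:T. ✓
— 5 worlds.

5 and 5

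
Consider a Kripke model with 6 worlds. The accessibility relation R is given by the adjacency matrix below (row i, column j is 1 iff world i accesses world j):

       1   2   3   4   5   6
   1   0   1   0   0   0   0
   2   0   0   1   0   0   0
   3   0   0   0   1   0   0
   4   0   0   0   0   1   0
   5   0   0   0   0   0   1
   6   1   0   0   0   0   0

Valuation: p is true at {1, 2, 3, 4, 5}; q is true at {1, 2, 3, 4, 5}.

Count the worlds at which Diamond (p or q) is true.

1: successors {2}; p or q there: 2:T. ✓
2: successors {3}; p or q there: 3:T. ✓
3: successors {4}; p or q there: 4:T. ✓
4: successors {5}; p or q there: 5:T. ✓
5: successors {6}; p or q there: 6:F. ✗
6: successors {1}; p or q there: 1:T. ✓
Satisfying worlds: {1, 2, 3, 4, 6}.

5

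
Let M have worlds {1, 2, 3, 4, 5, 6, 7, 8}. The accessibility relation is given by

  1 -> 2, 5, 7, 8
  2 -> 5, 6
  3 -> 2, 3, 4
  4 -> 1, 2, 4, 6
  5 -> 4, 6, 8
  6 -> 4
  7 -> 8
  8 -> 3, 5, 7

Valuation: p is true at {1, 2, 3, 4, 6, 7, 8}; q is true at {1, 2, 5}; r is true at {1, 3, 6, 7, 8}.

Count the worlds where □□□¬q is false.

8

1: successors {2, 5, 7, 8}; □□¬q there: 2:T, 5:F, 7:F, 8:F. ✗
2: successors {5, 6}; □□¬q there: 5:F, 6:F. ✗
3: successors {2, 3, 4}; □□¬q there: 2:T, 3:F, 4:F. ✗
4: successors {1, 2, 4, 6}; □□¬q there: 1:F, 2:T, 4:F, 6:F. ✗
5: successors {4, 6, 8}; □□¬q there: 4:F, 6:F, 8:F. ✗
6: successors {4}; □□¬q there: 4:F. ✗
7: successors {8}; □□¬q there: 8:F. ✗
8: successors {3, 5, 7}; □□¬q there: 3:F, 5:F, 7:F. ✗
Satisfying worlds: ∅.
So □□□¬q fails at the other 8 worlds.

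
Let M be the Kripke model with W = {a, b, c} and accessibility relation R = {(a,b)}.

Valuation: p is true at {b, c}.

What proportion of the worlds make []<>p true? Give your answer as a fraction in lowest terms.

2/3

a: successors {b}; <>p there: b:F. ✗
b: no successors, so []<>p holds vacuously. ✓
c: no successors, so []<>p holds vacuously. ✓
That's 2 of 3 worlds, so 2/3.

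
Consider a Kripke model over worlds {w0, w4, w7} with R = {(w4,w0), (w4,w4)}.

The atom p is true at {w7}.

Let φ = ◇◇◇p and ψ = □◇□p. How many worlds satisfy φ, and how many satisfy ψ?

0 and 2

For ◇◇◇p:
w0: no successors, so ◇◇◇p fails. ✗
w4: successors {w0, w4}; ◇◇p there: w0:F, w4:F. ✗
w7: no successors, so ◇◇◇p fails. ✗
— 0 worlds.
For □◇□p:
w0: no successors, so □◇□p holds vacuously. ✓
w4: successors {w0, w4}; ◇□p there: w0:F, w4:T. ✗
w7: no successors, so □◇□p holds vacuously. ✓
— 2 worlds.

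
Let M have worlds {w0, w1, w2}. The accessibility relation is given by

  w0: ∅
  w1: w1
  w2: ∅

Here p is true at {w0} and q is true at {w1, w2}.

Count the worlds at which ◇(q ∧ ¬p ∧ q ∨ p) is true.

w0: no successors, so ◇(q ∧ ¬p ∧ q ∨ p) fails. ✗
w1: successors {w1}; q ∧ ¬p ∧ q ∨ p there: w1:T. ✓
w2: no successors, so ◇(q ∧ ¬p ∧ q ∨ p) fails. ✗
Satisfying worlds: {w1}.

1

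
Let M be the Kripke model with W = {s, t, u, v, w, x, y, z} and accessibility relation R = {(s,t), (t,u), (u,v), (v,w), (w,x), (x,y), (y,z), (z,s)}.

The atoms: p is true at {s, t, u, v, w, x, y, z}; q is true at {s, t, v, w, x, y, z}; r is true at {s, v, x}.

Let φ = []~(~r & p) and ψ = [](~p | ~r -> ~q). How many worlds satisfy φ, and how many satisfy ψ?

For []~(~r & p):
s: successors {t}; ~(~r & p) there: t:F. ✗
t: successors {u}; ~(~r & p) there: u:F. ✗
u: successors {v}; ~(~r & p) there: v:T. ✓
v: successors {w}; ~(~r & p) there: w:F. ✗
w: successors {x}; ~(~r & p) there: x:T. ✓
x: successors {y}; ~(~r & p) there: y:F. ✗
y: successors {z}; ~(~r & p) there: z:F. ✗
z: successors {s}; ~(~r & p) there: s:T. ✓
— 3 worlds.
For [](~p | ~r -> ~q):
s: successors {t}; ~p | ~r -> ~q there: t:F. ✗
t: successors {u}; ~p | ~r -> ~q there: u:T. ✓
u: successors {v}; ~p | ~r -> ~q there: v:T. ✓
v: successors {w}; ~p | ~r -> ~q there: w:F. ✗
w: successors {x}; ~p | ~r -> ~q there: x:T. ✓
x: successors {y}; ~p | ~r -> ~q there: y:F. ✗
y: successors {z}; ~p | ~r -> ~q there: z:F. ✗
z: successors {s}; ~p | ~r -> ~q there: s:T. ✓
— 4 worlds.

3 and 4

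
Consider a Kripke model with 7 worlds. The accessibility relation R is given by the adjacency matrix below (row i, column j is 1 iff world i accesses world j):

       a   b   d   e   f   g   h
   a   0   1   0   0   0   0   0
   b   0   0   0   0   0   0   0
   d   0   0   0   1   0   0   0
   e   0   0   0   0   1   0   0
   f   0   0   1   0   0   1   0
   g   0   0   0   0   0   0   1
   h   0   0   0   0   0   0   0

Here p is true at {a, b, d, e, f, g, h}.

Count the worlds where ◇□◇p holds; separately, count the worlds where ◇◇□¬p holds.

5 and 1

For ◇□◇p:
a: successors {b}; □◇p there: b:T. ✓
b: no successors, so ◇□◇p fails. ✗
d: successors {e}; □◇p there: e:T. ✓
e: successors {f}; □◇p there: f:T. ✓
f: successors {d, g}; □◇p there: d:T, g:F. ✓
g: successors {h}; □◇p there: h:T. ✓
h: no successors, so ◇□◇p fails. ✗
— 5 worlds.
For ◇◇□¬p:
a: successors {b}; ◇□¬p there: b:F. ✗
b: no successors, so ◇◇□¬p fails. ✗
d: successors {e}; ◇□¬p there: e:F. ✗
e: successors {f}; ◇□¬p there: f:F. ✗
f: successors {d, g}; ◇□¬p there: d:F, g:T. ✓
g: successors {h}; ◇□¬p there: h:F. ✗
h: no successors, so ◇◇□¬p fails. ✗
— 1 world.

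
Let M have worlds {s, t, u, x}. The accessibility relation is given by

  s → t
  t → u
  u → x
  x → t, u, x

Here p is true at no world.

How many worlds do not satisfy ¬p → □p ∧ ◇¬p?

s: ¬p is T, □p ∧ ◇¬p is F. ✗
t: ¬p is T, □p ∧ ◇¬p is F. ✗
u: ¬p is T, □p ∧ ◇¬p is F. ✗
x: ¬p is T, □p ∧ ◇¬p is F. ✗
Satisfying worlds: ∅.
So ¬p → □p ∧ ◇¬p fails at the other 4 worlds.

4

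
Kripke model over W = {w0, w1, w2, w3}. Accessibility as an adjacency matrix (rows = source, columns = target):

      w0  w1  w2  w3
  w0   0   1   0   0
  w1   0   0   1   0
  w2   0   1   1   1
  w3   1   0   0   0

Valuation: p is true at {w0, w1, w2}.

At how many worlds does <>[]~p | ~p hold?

w0: <>[]~p is F, ~p is F. ✗
w1: <>[]~p is F, ~p is F. ✗
w2: <>[]~p is F, ~p is F. ✗
w3: <>[]~p is F, ~p is T. ✓
Satisfying worlds: {w3}.

1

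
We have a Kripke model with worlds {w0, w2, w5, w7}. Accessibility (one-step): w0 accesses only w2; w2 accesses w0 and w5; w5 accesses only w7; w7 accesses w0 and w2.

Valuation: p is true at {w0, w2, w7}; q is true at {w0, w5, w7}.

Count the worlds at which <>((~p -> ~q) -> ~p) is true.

w0: successors {w2}; (~p -> ~q) -> ~p there: w2:F. ✗
w2: successors {w0, w5}; (~p -> ~q) -> ~p there: w0:F, w5:T. ✓
w5: successors {w7}; (~p -> ~q) -> ~p there: w7:F. ✗
w7: successors {w0, w2}; (~p -> ~q) -> ~p there: w0:F, w2:F. ✗
Satisfying worlds: {w2}.

1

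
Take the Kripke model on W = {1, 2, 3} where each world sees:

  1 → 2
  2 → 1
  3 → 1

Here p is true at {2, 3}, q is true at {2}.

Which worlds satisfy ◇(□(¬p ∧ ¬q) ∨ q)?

{1}

1: successors {2}; □(¬p ∧ ¬q) ∨ q there: 2:T. ✓
2: successors {1}; □(¬p ∧ ¬q) ∨ q there: 1:F. ✗
3: successors {1}; □(¬p ∧ ¬q) ∨ q there: 1:F. ✗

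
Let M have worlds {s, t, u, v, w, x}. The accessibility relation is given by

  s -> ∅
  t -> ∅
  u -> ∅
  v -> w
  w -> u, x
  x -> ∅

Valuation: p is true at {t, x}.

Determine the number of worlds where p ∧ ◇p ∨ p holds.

s: p ∧ ◇p is F, p is F. ✗
t: p ∧ ◇p is F, p is T. ✓
u: p ∧ ◇p is F, p is F. ✗
v: p ∧ ◇p is F, p is F. ✗
w: p ∧ ◇p is F, p is F. ✗
x: p ∧ ◇p is F, p is T. ✓
Satisfying worlds: {t, x}.

2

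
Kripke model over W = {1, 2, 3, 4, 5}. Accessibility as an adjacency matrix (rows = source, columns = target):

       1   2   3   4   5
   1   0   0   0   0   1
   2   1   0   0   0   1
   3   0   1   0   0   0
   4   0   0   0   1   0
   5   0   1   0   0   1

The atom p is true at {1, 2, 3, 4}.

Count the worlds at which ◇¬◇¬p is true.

1

1: successors {5}; ¬◇¬p there: 5:F. ✗
2: successors {1, 5}; ¬◇¬p there: 1:F, 5:F. ✗
3: successors {2}; ¬◇¬p there: 2:F. ✗
4: successors {4}; ¬◇¬p there: 4:T. ✓
5: successors {2, 5}; ¬◇¬p there: 2:F, 5:F. ✗
Satisfying worlds: {4}.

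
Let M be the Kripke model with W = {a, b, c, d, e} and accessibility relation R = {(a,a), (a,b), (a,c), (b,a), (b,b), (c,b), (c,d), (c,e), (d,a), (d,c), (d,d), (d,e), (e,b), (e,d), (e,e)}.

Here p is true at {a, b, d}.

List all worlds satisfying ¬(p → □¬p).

{a, b, d}

a: p → □¬p is F. ✓
b: p → □¬p is F. ✓
c: p → □¬p is T. ✗
d: p → □¬p is F. ✓
e: p → □¬p is T. ✗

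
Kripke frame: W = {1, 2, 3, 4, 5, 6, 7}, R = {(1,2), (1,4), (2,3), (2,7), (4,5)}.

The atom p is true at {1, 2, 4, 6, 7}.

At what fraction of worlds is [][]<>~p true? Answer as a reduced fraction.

1: successors {2, 4}; []<>~p there: 2:F, 4:F. ✗
2: successors {3, 7}; []<>~p there: 3:T, 7:T. ✓
3: no successors, so [][]<>~p holds vacuously. ✓
4: successors {5}; []<>~p there: 5:T. ✓
5: no successors, so [][]<>~p holds vacuously. ✓
6: no successors, so [][]<>~p holds vacuously. ✓
7: no successors, so [][]<>~p holds vacuously. ✓
That's 6 of 7 worlds, so 6/7.

6/7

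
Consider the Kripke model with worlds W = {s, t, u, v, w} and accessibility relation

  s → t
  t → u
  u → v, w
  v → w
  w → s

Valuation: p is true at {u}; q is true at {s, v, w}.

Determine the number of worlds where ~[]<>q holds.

2

s: []<>q is F. ✓
t: []<>q is T. ✗
u: []<>q is T. ✗
v: []<>q is T. ✗
w: []<>q is F. ✓
Satisfying worlds: {s, w}.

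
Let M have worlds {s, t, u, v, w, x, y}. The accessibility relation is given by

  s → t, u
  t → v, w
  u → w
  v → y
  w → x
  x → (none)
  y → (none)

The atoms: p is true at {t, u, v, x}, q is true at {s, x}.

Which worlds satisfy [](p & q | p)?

{s, w, x, y}

s: successors {t, u}; p & q | p there: t:T, u:T. ✓
t: successors {v, w}; p & q | p there: v:T, w:F. ✗
u: successors {w}; p & q | p there: w:F. ✗
v: successors {y}; p & q | p there: y:F. ✗
w: successors {x}; p & q | p there: x:T. ✓
x: no successors, so [](p & q | p) holds vacuously. ✓
y: no successors, so [](p & q | p) holds vacuously. ✓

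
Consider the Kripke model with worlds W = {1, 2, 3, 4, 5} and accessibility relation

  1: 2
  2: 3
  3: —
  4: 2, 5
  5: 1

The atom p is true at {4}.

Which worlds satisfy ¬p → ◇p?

1: ¬p is T, ◇p is F. ✗
2: ¬p is T, ◇p is F. ✗
3: ¬p is T, ◇p is F. ✗
4: ¬p is F, ◇p is F. ✓
5: ¬p is T, ◇p is F. ✗

{4}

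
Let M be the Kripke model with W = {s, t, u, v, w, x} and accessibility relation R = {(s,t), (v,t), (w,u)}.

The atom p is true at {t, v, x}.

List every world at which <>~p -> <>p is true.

{s, t, u, v, x}

s: <>~p is F, <>p is T. ✓
t: <>~p is F, <>p is F. ✓
u: <>~p is F, <>p is F. ✓
v: <>~p is F, <>p is T. ✓
w: <>~p is T, <>p is F. ✗
x: <>~p is F, <>p is F. ✓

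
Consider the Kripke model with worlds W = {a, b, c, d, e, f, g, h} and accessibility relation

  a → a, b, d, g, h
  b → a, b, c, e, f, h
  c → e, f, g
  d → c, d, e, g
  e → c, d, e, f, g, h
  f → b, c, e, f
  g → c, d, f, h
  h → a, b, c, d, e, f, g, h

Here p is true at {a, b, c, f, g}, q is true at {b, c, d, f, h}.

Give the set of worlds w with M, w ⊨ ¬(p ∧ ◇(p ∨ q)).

a: p ∧ ◇(p ∨ q) is T. ✗
b: p ∧ ◇(p ∨ q) is T. ✗
c: p ∧ ◇(p ∨ q) is T. ✗
d: p ∧ ◇(p ∨ q) is F. ✓
e: p ∧ ◇(p ∨ q) is F. ✓
f: p ∧ ◇(p ∨ q) is T. ✗
g: p ∧ ◇(p ∨ q) is T. ✗
h: p ∧ ◇(p ∨ q) is F. ✓

{d, e, h}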